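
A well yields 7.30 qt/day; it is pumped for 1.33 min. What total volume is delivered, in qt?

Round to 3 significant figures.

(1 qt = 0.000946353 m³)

7.30 qt/day → 7.99581×10⁻⁸ m³/s
1.33 min → 79.8 s
V = Q × t = 7.99581×10⁻⁸ × 79.8 = 6.38066×10⁻⁶ m³
In qt: 6.38066×10⁻⁶ / 0.000946353 = 0.00674237 qt

0.00674 qt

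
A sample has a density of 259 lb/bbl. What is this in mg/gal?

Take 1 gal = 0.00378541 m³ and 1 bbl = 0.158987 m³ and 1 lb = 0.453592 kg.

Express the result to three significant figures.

2.80×10⁶ mg/gal

259 lb/bbl × 0.453592 kg/lb ÷ 0.158987 m³/bbl = 738.93 kg/m³
738.93 kg/m³ ÷ 10⁻⁶ kg/mg × 0.00378541 m³/gal = 2.79715×10⁶ mg/gal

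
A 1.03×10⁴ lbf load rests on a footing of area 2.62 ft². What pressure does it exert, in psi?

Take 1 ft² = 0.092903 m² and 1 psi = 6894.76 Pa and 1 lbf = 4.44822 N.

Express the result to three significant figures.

1.03×10⁴ lbf × 4.44822 → 45816.7 N
2.62 ft² × 0.092903 → 0.243406 m²
P = F / A = 45816.7 N / 0.243406 m² = 188232 Pa
188232 Pa ÷ (6894.76 Pa/psi) = 27.3007 psi

27.3 psi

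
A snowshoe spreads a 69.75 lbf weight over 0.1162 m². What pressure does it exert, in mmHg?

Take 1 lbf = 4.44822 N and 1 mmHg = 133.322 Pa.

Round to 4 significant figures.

20.03 mmHg

69.75 lbf × 4.44822 → 310.263 N
P = F / A = 310.263 N / 0.1162 m² = 2670.08 Pa
2670.08 Pa ÷ (133.322 Pa/mmHg) = 20.0273 mmHg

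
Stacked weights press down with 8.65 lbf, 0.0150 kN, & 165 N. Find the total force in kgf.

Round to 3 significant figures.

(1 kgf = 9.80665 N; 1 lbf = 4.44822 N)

8.65 lbf × 4.44822 = 38.4771 N
0.0150 kN × 1000 = 15 N
165 N (already N)
Sum: 38.4771 + 15 + 165 = 218.477 N
In kgf: 218.477 / 9.80665 = 22.2785 kgf

22.3 kgf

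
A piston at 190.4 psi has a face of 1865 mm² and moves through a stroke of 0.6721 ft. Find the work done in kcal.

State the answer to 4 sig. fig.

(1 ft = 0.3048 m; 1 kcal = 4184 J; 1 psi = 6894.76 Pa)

0.1199 kcal

190.4 psi → 1.31276×10⁶ Pa
1865 mm² → 0.001865 m²
F = P × A = 1.31276×10⁶ × 0.001865 = 2448.3 N
0.6721 ft → 0.204856 m
W = F × d = 2448.3 × 0.204856 = 501.549 J
In kcal: 501.549 / 4184 = 0.119873 kcal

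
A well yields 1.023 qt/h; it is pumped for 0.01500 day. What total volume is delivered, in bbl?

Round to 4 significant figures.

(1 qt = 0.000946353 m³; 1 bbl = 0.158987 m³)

1.023 qt/h → 2.68922×10⁻⁷ m³/s
0.01500 day → 1296 s
V = Q × t = 2.68922×10⁻⁷ × 1296 = 3.48523×10⁻⁴ m³
In bbl: 3.48523×10⁻⁴ / 0.158987 = 0.00219215 bbl

0.002192 bbl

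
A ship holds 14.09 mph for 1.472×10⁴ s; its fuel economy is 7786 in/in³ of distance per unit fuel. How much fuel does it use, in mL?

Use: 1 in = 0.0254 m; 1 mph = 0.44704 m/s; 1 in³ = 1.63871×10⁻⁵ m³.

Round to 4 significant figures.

14.09 mph → 6.29879 m/s
d = v × t = 6.29879 × 14720 = 92718.2 m
7786 in/in³ → 1.20683×10⁷ m/m³
V = d / (distance per unit fuel) = 92718.2 / 1.20683×10⁷ = 0.00768279 m³
In mL: 0.00768279 / 10⁻⁶ = 7682.79 mL

7683 mL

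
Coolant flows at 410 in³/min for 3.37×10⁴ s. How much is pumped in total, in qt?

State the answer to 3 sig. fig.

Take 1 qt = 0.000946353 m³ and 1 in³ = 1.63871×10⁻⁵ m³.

410 in³/min → 1.11979×10⁻⁴ m³/s
V = Q × t = 1.11979×10⁻⁴ × 33700 = 3.77369 m³
In qt: 3.77369 / 0.000946353 = 3987.61 qt

3990 qt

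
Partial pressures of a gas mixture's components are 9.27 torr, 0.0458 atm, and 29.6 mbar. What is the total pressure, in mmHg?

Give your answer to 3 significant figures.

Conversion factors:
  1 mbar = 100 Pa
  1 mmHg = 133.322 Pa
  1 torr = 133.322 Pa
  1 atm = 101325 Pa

9.27 torr × 133.322 → 1235.89 Pa
0.0458 atm × 101325 → 4640.69 Pa
29.6 mbar × 100 → 2960 Pa
Total: 1235.89 + 4640.69 + 2960 = 8836.58 Pa
In mmHg: 8836.58 / 133.322 = 66.28 mmHg

66.3 mmHg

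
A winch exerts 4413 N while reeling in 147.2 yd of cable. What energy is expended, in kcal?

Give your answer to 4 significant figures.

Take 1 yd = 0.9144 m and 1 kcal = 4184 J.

142.0 kcal

147.2 yd × 0.9144 = 134.6 m
W = F × d = 4413 N × 134.6 m = 593990 J
593990 J ÷ (4184 J/kcal) = 141.967 kcal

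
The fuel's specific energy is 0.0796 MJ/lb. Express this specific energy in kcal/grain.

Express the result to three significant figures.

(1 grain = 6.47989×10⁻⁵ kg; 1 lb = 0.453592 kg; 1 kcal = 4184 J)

0.0796 MJ/lb × 1000000 J/MJ ÷ 0.453592 kg/lb = 175488 J/kg
175488 J/kg ÷ 4184 J/kcal × 6.47989×10⁻⁵ kg/grain = 0.00271784 kcal/grain

0.00272 kcal/grain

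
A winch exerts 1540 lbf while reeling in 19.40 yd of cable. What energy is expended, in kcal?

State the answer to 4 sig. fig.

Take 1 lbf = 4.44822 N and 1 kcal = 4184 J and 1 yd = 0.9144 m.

1540 lbf × 4.44822 = 6850.26 N
19.40 yd × 0.9144 = 17.7394 m
W = F × d = 6850.26 N × 17.7394 m = 121520 J
121520 J ÷ (4184 J/kcal) = 29.044 kcal

29.04 kcal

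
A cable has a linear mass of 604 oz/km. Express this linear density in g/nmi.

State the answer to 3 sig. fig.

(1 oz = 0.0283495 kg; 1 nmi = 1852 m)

3.17×10⁴ g/nmi

604 oz/km × 0.0283495 kg/oz ÷ 1000 m/km = 0.0171231 kg/m
0.0171231 kg/m ÷ 0.001 kg/g × 1852 m/nmi = 31712 g/nmi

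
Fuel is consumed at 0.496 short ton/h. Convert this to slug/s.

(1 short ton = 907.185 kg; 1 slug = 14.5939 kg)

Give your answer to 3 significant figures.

0.496 short ton/h × 907.185 kg/short ton ÷ 3600 s/h = 0.12499 kg/s
0.12499 kg/s ÷ 14.5939 kg/slug = 0.00856454 slug/s

0.00856 slug/s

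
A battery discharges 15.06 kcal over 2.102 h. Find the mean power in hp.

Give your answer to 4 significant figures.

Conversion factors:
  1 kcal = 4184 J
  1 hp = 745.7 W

15.06 kcal × 4184 = 63011 J
2.102 h × 3600 = 7567.2 s
P = E / t = 63011 J / 7567.2 s = 8.32686 W
8.32686 W ÷ (745.7 W/hp) = 0.0111665 hp

0.01117 hp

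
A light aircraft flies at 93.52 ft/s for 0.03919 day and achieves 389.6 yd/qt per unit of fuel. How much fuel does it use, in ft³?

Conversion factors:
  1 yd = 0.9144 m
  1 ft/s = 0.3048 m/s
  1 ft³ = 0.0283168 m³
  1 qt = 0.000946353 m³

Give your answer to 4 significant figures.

9.054 ft³

93.52 ft/s → 28.5049 m/s
0.03919 day → 3386.02 s
d = v × t = 28.5049 × 3386.02 = 96518.2 m
389.6 yd/qt → 376445 m/m³
V = d / (distance per unit fuel) = 96518.2 / 376445 = 0.256394 m³
In ft³: 0.256394 / 0.0283168 = 9.05448 ft³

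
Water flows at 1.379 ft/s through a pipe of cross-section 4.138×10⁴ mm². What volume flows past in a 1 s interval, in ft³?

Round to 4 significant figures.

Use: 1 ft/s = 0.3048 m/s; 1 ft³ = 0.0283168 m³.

1.379 ft/s × 0.3048 → 0.420319 m/s
4.138×10⁴ mm² × 10⁻⁶ → 0.04138 m²
V = v × A × t = 0.420319 m/s × 0.04138 m² × 1 s = 0.0173928 m³
0.0173928 m³ ÷ (0.0283168 m³/ft³) = 0.614222 ft³

0.6142 ft³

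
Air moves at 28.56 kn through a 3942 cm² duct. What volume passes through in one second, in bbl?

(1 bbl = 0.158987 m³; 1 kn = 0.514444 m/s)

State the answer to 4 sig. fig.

28.56 kn × 0.514444 = 14.6925 m/s
3942 cm² × 0.0001 = 0.3942 m²
V = v × A × t = 14.6925 m/s × 0.3942 m² × 1 s = 5.79178 m³
5.79178 m³ ÷ (0.158987 m³/bbl) = 36.4293 bbl

36.43 bbl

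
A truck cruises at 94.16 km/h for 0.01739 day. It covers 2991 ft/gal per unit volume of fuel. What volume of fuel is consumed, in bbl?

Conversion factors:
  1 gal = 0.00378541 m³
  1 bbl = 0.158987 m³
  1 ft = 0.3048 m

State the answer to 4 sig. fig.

1.026 bbl

94.16 km/h → 26.1556 m/s
0.01739 day → 1502.5 s
d = v × t = 26.1556 × 1502.5 = 39298.8 m
2991 ft/gal → 240834 m/m³
V = d / (distance per unit fuel) = 39298.8 / 240834 = 0.163178 m³
In bbl: 0.163178 / 0.158987 = 1.02636 bbl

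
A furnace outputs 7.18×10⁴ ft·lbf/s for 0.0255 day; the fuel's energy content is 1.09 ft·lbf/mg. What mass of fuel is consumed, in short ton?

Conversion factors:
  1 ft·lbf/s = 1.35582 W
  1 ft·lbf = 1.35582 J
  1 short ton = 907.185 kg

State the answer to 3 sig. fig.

0.160 short ton

7.18×10⁴ ft·lbf/s → 97347.9 W
0.0255 day → 2203.2 s
E = P × t = 97347.9 × 2203.2 = 2.14477×10⁸ J
1.09 ft·lbf/mg → 1.47784×10⁶ J/kg
m = E / e_s = 2.14477×10⁸ / 1.47784×10⁶ = 145.129 kg
In short ton: 145.129 / 907.185 = 0.159977 short ton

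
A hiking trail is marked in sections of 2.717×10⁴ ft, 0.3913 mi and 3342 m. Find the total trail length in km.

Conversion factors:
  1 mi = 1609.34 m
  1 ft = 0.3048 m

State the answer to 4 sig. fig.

12.25 km

2.717×10⁴ ft × 0.3048 = 8281.42 m
0.3913 mi × 1609.34 = 629.735 m
3342 m (already m)
Total: 8281.42 + 629.735 + 3342 = 12253.2 m
In km: 12253.2 / 1000 = 12.2532 km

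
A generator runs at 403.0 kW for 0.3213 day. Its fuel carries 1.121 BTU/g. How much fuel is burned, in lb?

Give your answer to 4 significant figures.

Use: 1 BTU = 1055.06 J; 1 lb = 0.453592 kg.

2.085×10⁴ lb

403.0 kW → 403000 W
0.3213 day → 27760.3 s
E = P × t = 403000 × 27760.3 = 1.11874×10¹⁰ J
1.121 BTU/g → 1.18272×10⁶ J/kg
m = E / e_s = 1.11874×10¹⁰ / 1.18272×10⁶ = 9459.04 kg
In lb: 9459.04 / 0.453592 = 20853.6 lb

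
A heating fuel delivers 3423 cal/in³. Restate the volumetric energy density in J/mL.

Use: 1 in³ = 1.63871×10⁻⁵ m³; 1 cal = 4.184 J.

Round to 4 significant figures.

3423 cal/in³ × 4.184 J/cal ÷ 1.63871×10⁻⁵ m³/in³ = 8.7397×10⁸ J/m³
8.7397×10⁸ J/m³ × 10⁻⁶ m³/mL = 873.97 J/mL

874.0 J/mL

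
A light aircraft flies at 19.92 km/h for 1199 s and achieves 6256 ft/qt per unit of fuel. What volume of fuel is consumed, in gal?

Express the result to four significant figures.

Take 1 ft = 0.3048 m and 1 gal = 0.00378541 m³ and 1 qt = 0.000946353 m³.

0.8698 gal

19.92 km/h → 5.53333 m/s
d = v × t = 5.53333 × 1199 = 6634.46 m
6256 ft/qt → 2.01492×10⁶ m/m³
V = d / (distance per unit fuel) = 6634.46 / 2.01492×10⁶ = 0.00329267 m³
In gal: 0.00329267 / 0.00378541 = 0.869832 gal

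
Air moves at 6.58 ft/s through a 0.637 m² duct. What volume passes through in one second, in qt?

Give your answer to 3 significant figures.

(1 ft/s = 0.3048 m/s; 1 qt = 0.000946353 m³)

6.58 ft/s × 0.3048 → 2.00558 m/s
V = v × A × t = 2.00558 m/s × 0.637 m² × 1 s = 1.27755 m³
1.27755 m³ ÷ (0.000946353 m³/qt) = 1349.97 qt

1350 qt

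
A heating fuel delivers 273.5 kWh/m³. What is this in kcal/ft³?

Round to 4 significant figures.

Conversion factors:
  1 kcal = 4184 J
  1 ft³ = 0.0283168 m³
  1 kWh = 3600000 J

273.5 kWh/m³ × 3600000 J/kWh = 9.846×10⁸ J/m³
9.846×10⁸ J/m³ ÷ 4184 J/kcal × 0.0283168 m³/ft³ = 6663.65 kcal/ft³

6664 kcal/ft³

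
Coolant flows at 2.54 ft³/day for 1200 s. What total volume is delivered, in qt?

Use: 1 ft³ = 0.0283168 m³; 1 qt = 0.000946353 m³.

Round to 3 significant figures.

1.06 qt

2.54 ft³/day → 8.32461×10⁻⁷ m³/s
V = Q × t = 8.32461×10⁻⁷ × 1200 = 9.98953×10⁻⁴ m³
In qt: 9.98953×10⁻⁴ / 0.000946353 = 1.05558 qt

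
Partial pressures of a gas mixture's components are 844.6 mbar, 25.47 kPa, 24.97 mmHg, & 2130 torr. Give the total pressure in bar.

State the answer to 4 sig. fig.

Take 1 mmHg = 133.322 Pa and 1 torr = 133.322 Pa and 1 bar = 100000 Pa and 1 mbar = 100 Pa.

844.6 mbar × 100 = 84460 Pa
25.47 kPa × 1000 = 25470 Pa
24.97 mmHg × 133.322 = 3329.05 Pa
2130 torr × 133.322 = 283976 Pa
Combined: 84460 + 25470 + 3329.05 + 283976 = 397235 Pa
In bar: 397235 / 100000 = 3.97235 bar

3.972 bar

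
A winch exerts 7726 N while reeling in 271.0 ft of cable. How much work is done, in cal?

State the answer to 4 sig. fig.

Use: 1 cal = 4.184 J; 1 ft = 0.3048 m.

271.0 ft × 0.3048 = 82.6008 m
W = F × d = 7726 N × 82.6008 m = 638174 J
638174 J ÷ (4.184 J/cal) = 152527 cal

1.525×10⁵ cal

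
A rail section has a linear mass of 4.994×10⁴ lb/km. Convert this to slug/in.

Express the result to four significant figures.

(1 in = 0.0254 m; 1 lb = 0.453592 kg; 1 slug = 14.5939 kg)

4.994×10⁴ lb/km × 0.453592 kg/lb ÷ 1000 m/km = 22.6524 kg/m
22.6524 kg/m ÷ 14.5939 kg/slug × 0.0254 m/in = 0.0394254 slug/in

0.03943 slug/in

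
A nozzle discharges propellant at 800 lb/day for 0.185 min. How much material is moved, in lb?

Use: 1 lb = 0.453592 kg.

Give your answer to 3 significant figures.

0.103 lb

800 lb/day → 0.00419993 kg/s
0.185 min → 11.1 s
m = ṁ × t = 0.00419993 × 11.1 = 0.0466192 kg
In lb: 0.0466192 / 0.453592 = 0.102778 lb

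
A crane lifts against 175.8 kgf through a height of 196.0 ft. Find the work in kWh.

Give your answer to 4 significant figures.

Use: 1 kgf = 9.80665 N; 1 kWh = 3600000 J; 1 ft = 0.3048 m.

0.02861 kWh

175.8 kgf × 9.80665 = 1724.01 N
196.0 ft × 0.3048 = 59.7408 m
W = F × d = 1724.01 N × 59.7408 m = 102994 J
102994 J ÷ (3600000 J/kWh) = 0.0286094 kWh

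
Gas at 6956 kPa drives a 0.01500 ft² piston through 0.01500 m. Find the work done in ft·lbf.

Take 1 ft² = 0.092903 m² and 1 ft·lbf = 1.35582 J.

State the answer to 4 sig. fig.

6956 kPa → 6.956×10⁶ Pa
0.01500 ft² → 0.00139354 m²
F = P × A = 6.956×10⁶ × 0.00139354 = 9693.46 N
W = F × d = 9693.46 × 0.015 = 145.402 J
In ft·lbf: 145.402 / 1.35582 = 107.243 ft·lbf

107.2 ft·lbf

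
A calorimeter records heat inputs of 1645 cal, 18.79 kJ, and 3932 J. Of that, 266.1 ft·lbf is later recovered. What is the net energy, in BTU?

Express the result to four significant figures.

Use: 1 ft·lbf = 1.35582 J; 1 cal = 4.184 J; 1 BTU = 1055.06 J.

1645 cal × 4.184 → 6882.68 J
18.79 kJ × 1000 → 18790 J
3932 J (already J)
266.1 ft·lbf × 1.35582 → 360.784 J
Sum: 6882.68 + 18790 + 3932 − 360.784 = 29243.9 J
In BTU: 29243.9 / 1055.06 = 27.7178 BTU

27.72 BTU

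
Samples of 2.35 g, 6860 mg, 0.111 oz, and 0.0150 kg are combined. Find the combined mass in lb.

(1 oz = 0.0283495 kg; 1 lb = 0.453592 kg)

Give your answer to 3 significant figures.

2.35 g × 0.001 → 0.00235 kg
6860 mg × 10⁻⁶ → 0.00686 kg
0.111 oz × 0.0283495 → 0.00314679 kg
0.0150 kg (already kg)
Total: 0.00235 + 0.00686 + 0.00314679 + 0.015 = 0.0273568 kg
In lb: 0.0273568 / 0.453592 = 0.0603115 lb

0.0603 lb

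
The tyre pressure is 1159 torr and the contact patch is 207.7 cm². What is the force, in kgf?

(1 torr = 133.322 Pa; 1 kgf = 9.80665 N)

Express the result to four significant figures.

1159 torr × 133.322 → 154520 Pa
207.7 cm² × 0.0001 → 0.02077 m²
F = P × A = 154520 Pa × 0.02077 m² = 3209.38 N
3209.38 N ÷ (9.80665 N/kgf) = 327.266 kgf

327.3 kgf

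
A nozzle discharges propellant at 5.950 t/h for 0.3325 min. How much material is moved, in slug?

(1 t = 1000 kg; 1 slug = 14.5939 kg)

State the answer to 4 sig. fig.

2.259 slug

5.950 t/h → 1.65278 kg/s
0.3325 min → 19.95 s
m = ṁ × t = 1.65278 × 19.95 = 32.973 kg
In slug: 32.973 / 14.5939 = 2.25937 slug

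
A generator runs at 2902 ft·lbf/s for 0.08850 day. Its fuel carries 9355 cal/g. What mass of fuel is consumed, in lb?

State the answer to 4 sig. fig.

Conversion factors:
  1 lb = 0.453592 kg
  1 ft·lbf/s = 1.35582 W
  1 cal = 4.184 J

2902 ft·lbf/s → 3934.59 W
0.08850 day → 7646.4 s
E = P × t = 3934.59 × 7646.4 = 3.00854×10⁷ J
9355 cal/g → 3.91413×10⁷ J/kg
m = E / e_s = 3.00854×10⁷ / 3.91413×10⁷ = 0.768636 kg
In lb: 0.768636 / 0.453592 = 1.69455 lb

1.695 lb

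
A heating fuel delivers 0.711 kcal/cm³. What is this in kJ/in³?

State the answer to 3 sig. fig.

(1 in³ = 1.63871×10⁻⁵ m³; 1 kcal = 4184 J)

48.7 kJ/in³

0.711 kcal/cm³ × 4184 J/kcal ÷ 10⁻⁶ m³/cm³ = 2.97482×10⁹ J/m³
2.97482×10⁹ J/m³ ÷ 1000 J/kJ × 1.63871×10⁻⁵ m³/in³ = 48.7487 kJ/in³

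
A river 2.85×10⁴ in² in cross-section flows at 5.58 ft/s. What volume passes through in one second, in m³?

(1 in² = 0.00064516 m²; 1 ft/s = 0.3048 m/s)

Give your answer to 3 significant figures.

5.58 ft/s × 0.3048 = 1.70078 m/s
2.85×10⁴ in² × 0.00064516 = 18.3871 m²
V = v × A × t = 1.70078 m/s × 18.3871 m² × 1 s = 31.2724 m³

31.3 m³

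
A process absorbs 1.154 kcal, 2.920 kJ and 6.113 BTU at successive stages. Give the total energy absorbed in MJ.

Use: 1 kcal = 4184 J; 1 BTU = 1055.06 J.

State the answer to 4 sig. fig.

0.01420 MJ

1.154 kcal × 4184 → 4828.34 J
2.920 kJ × 1000 → 2920 J
6.113 BTU × 1055.06 → 6449.58 J
Total: 4828.34 + 2920 + 6449.58 = 14197.9 J
In MJ: 14197.9 / 1000000 = 0.0141979 MJ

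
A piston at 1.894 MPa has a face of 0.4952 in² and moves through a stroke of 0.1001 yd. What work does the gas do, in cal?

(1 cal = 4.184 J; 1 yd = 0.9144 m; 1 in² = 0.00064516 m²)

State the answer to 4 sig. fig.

1.894 MPa → 1.894×10⁶ Pa
0.4952 in² → 3.19483×10⁻⁴ m²
F = P × A = 1.894×10⁶ × 3.19483×10⁻⁴ = 605.101 N
0.1001 yd → 0.0915314 m
W = F × d = 605.101 × 0.0915314 = 55.3857 J
In cal: 55.3857 / 4.184 = 13.2375 cal

13.24 cal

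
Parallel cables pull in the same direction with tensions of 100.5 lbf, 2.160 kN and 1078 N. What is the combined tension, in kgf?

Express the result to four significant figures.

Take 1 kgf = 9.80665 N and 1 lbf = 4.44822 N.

100.5 lbf × 4.44822 = 447.046 N
2.160 kN × 1000 = 2160 N
1078 N (already N)
Sum: 447.046 + 2160 + 1078 = 3685.05 N
In kgf: 3685.05 / 9.80665 = 375.771 kgf

375.8 kgf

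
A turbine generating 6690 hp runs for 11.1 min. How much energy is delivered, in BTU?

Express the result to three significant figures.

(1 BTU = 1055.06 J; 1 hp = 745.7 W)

6690 hp × 745.7 = 4.98873×10⁶ W
11.1 min × 60 = 666 s
E = P × t = 4.98873×10⁶ W × 666 s = 3.32249×10⁹ J
3.32249×10⁹ J ÷ (1055.06 J/BTU) = 3.1491×10⁶ BTU

3.15×10⁶ BTU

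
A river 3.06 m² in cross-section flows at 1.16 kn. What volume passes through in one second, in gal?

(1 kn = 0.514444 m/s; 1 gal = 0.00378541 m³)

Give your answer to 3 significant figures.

1.16 kn × 0.514444 → 0.596755 m/s
V = v × A × t = 0.596755 m/s × 3.06 m² × 1 s = 1.82607 m³
1.82607 m³ ÷ (0.00378541 m³/gal) = 482.397 gal

482 gal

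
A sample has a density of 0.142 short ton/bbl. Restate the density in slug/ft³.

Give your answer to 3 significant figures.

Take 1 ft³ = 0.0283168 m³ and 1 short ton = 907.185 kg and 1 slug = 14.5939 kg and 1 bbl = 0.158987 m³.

0.142 short ton/bbl × 907.185 kg/short ton ÷ 0.158987 m³/bbl = 810.257 kg/m³
810.257 kg/m³ ÷ 14.5939 kg/slug × 0.0283168 m³/ft³ = 1.57216 slug/ft³

1.57 slug/ft³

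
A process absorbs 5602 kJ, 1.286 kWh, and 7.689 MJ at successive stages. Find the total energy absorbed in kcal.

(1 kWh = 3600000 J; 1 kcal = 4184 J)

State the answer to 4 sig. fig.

4283 kcal

5602 kJ × 1000 = 5.602×10⁶ J
1.286 kWh × 3600000 = 4.6296×10⁶ J
7.689 MJ × 1000000 = 7.689×10⁶ J
Sum: 5.602×10⁶ + 4.6296×10⁶ + 7.689×10⁶ = 1.79206×10⁷ J
In kcal: 1.79206×10⁷ / 4184 = 4283.13 kcal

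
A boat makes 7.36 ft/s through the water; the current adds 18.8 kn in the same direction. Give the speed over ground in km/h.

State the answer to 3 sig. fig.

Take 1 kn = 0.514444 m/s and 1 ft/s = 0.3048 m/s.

7.36 ft/s × 0.3048 = 2.24333 m/s
18.8 kn × 0.514444 = 9.67155 m/s
Combined: 2.24333 + 9.67155 = 11.9149 m/s
In km/h: 11.9149 / (1/3.6) = 42.8936 km/h

42.9 km/h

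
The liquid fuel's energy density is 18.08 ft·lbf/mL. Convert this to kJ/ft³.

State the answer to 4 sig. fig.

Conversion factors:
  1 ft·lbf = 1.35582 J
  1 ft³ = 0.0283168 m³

18.08 ft·lbf/mL × 1.35582 J/ft·lbf ÷ 10⁻⁶ m³/mL = 2.45132×10⁷ J/m³
2.45132×10⁷ J/m³ ÷ 1000 J/kJ × 0.0283168 m³/ft³ = 694.135 kJ/ft³

694.1 kJ/ft³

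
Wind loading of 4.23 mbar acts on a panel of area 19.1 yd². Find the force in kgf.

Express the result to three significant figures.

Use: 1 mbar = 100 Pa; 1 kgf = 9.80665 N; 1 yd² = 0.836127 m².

4.23 mbar × 100 = 423 Pa
19.1 yd² × 0.836127 = 15.97 m²
F = P × A = 423 Pa × 15.97 m² = 6755.31 N
6755.31 N ÷ (9.80665 N/kgf) = 688.85 kgf

689 kgf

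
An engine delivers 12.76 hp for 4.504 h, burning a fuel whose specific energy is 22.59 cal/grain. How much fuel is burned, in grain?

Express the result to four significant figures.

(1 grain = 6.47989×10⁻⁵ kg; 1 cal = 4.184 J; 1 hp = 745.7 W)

1.632×10⁶ grain

12.76 hp → 9515.13 W
4.504 h → 16214.4 s
E = P × t = 9515.13 × 16214.4 = 1.54282×10⁸ J
22.59 cal/grain → 1.45861×10⁶ J/kg
m = E / e_s = 1.54282×10⁸ / 1.45861×10⁶ = 105.773 kg
In grain: 105.773 / 6.47989×10⁻⁵ = 1.63233×10⁶ grain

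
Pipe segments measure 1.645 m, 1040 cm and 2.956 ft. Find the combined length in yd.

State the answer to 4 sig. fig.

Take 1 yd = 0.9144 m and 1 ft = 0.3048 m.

14.16 yd

1.645 m (already m)
1040 cm × 0.01 = 10.4 m
2.956 ft × 0.3048 = 0.900989 m
Total: 1.645 + 10.4 + 0.900989 = 12.946 m
In yd: 12.946 / 0.9144 = 14.1579 yd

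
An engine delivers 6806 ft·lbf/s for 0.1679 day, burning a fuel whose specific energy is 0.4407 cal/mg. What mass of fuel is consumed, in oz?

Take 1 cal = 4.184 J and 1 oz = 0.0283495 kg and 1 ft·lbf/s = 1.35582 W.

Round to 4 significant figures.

6806 ft·lbf/s → 9227.71 W
0.1679 day → 14506.6 s
E = P × t = 9227.71 × 14506.6 = 1.33863×10⁸ J
0.4407 cal/mg → 1.84389×10⁶ J/kg
m = E / e_s = 1.33863×10⁸ / 1.84389×10⁶ = 72.5981 kg
In oz: 72.5981 / 0.0283495 = 2560.82 oz

2561 oz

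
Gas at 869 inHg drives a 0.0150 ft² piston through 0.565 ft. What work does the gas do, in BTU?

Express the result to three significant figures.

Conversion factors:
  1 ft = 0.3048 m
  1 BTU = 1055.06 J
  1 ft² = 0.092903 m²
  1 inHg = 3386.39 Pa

869 inHg → 2.94277×10⁶ Pa
0.0150 ft² → 0.00139354 m²
F = P × A = 2.94277×10⁶ × 0.00139354 = 4100.87 N
0.565 ft → 0.172212 m
W = F × d = 4100.87 × 0.172212 = 706.219 J
In BTU: 706.219 / 1055.06 = 0.669364 BTU

0.669 BTU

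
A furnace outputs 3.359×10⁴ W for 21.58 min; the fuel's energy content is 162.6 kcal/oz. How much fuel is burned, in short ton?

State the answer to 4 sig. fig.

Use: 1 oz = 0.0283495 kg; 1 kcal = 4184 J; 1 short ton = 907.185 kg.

0.001998 short ton

21.58 min → 1294.8 s
E = P × t = 33590 × 1294.8 = 4.34923×10⁷ J
162.6 kcal/oz → 2.39975×10⁷ J/kg
m = E / e_s = 4.34923×10⁷ / 2.39975×10⁷ = 1.81237 kg
In short ton: 1.81237 / 907.185 = 0.0019978 short ton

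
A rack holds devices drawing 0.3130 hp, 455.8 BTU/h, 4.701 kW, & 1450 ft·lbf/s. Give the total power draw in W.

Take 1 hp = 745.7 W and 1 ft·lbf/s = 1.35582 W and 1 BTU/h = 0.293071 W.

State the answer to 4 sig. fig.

0.3130 hp × 745.7 = 233.404 W
455.8 BTU/h × 0.293071 = 133.582 W
4.701 kW × 1000 = 4701 W
1450 ft·lbf/s × 1.35582 = 1965.94 W
Sum: 233.404 + 133.582 + 4701 + 1965.94 = 7033.93 W

7034 W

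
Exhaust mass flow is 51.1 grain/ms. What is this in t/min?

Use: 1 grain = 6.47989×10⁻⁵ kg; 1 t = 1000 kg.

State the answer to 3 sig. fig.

51.1 grain/ms × 6.47989×10⁻⁵ kg/grain ÷ 0.001 s/ms = 3.31122 kg/s
3.31122 kg/s ÷ 1000 kg/t × 60 s/min = 0.198673 t/min

0.199 t/min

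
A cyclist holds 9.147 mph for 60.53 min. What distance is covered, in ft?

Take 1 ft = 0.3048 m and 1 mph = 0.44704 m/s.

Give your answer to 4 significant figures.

4.872×10⁴ ft

9.147 mph × 0.44704 → 4.08907 m/s
60.53 min × 60 → 3631.8 s
d = v × t = 4.08907 m/s × 3631.8 s = 14850.7 m
14850.7 m ÷ (0.3048 m/ft) = 48722.8 ft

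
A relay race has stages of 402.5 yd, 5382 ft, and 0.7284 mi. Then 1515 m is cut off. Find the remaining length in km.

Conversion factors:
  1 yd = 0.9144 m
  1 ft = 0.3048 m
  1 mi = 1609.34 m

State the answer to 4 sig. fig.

402.5 yd × 0.9144 = 368.046 m
5382 ft × 0.3048 = 1640.43 m
0.7284 mi × 1609.34 = 1172.24 m
1515 m (already m)
Result: 368.046 + 1640.43 + 1172.24 − 1515 = 1665.72 m
In km: 1665.72 / 1000 = 1.66572 km

1.666 km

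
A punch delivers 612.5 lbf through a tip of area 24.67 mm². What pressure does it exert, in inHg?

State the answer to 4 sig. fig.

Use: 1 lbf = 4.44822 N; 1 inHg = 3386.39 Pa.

3.261×10⁴ inHg

612.5 lbf × 4.44822 = 2724.53 N
24.67 mm² × 10⁻⁶ = 2.467×10⁻⁵ m²
P = F / A = 2724.53 N / 2.467×10⁻⁵ m² = 1.10439×10⁸ Pa
1.10439×10⁸ Pa ÷ (3386.39 Pa/inHg) = 32612.6 inHg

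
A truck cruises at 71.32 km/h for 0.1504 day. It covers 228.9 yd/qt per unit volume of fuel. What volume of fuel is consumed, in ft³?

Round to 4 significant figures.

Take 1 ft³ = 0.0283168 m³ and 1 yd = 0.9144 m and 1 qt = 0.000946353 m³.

71.32 km/h → 19.8111 m/s
0.1504 day → 12994.6 s
d = v × t = 19.8111 × 12994.6 = 257437 m
228.9 yd/qt → 221171 m/m³
V = d / (distance per unit fuel) = 257437 / 221171 = 1.16397 m³
In ft³: 1.16397 / 0.0283168 = 41.1053 ft³

41.11 ft³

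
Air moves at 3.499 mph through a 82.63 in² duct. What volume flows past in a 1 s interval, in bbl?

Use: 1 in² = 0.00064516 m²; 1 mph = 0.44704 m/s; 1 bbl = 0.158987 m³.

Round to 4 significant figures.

3.499 mph × 0.44704 → 1.56419 m/s
82.63 in² × 0.00064516 → 0.0533096 m²
V = v × A × t = 1.56419 m/s × 0.0533096 m² × 1 s = 0.0833863 m³
0.0833863 m³ ÷ (0.158987 m³/bbl) = 0.524485 bbl

0.5245 bbl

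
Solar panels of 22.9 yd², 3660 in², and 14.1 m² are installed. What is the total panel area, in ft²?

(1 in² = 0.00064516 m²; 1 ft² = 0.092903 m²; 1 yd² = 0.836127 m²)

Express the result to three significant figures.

22.9 yd² × 0.836127 → 19.1473 m²
3660 in² × 0.00064516 → 2.36129 m²
14.1 m² (already m²)
Sum: 19.1473 + 2.36129 + 14.1 = 35.6086 m²
In ft²: 35.6086 / 0.092903 = 383.288 ft²

383 ft²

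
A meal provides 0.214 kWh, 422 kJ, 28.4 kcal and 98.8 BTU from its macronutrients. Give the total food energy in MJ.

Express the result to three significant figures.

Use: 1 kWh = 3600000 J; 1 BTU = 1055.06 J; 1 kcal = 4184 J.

0.214 kWh × 3600000 = 770400 J
422 kJ × 1000 = 422000 J
28.4 kcal × 4184 = 118826 J
98.8 BTU × 1055.06 = 104240 J
Total: 770400 + 422000 + 118826 + 104240 = 1.41547×10⁶ J
In MJ: 1.41547×10⁶ / 1000000 = 1.41547 MJ

1.42 MJ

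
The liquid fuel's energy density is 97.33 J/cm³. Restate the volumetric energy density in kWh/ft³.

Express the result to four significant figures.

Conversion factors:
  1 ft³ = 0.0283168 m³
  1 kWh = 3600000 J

0.7656 kWh/ft³

97.33 J/cm³ ÷ 10⁻⁶ m³/cm³ = 9.733×10⁷ J/m³
9.733×10⁷ J/m³ ÷ 3600000 J/kWh × 0.0283168 m³/ft³ = 0.765576 kWh/ft³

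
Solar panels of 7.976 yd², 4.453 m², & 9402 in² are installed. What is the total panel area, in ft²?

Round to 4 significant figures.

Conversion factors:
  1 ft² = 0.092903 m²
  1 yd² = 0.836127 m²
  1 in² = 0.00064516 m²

185.0 ft²

7.976 yd² × 0.836127 = 6.66895 m²
4.453 m² (already m²)
9402 in² × 0.00064516 = 6.06579 m²
Sum: 6.66895 + 4.453 + 6.06579 = 17.1877 m²
In ft²: 17.1877 / 0.092903 = 185.007 ft²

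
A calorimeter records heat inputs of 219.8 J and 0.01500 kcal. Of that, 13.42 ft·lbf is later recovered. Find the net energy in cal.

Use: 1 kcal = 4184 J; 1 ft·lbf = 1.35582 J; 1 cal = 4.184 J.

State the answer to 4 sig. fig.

219.8 J (already J)
0.01500 kcal × 4184 = 62.76 J
13.42 ft·lbf × 1.35582 = 18.1951 J
Net: 219.8 + 62.76 − 18.1951 = 264.365 J
In cal: 264.365 / 4.184 = 63.1848 cal

63.18 cal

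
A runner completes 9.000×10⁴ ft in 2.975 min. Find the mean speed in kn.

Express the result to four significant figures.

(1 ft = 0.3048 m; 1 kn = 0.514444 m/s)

9.000×10⁴ ft × 0.3048 = 27432 m
2.975 min × 60 = 178.5 s
v = d / t = 27432 m / 178.5 s = 153.681 m/s
153.681 m/s ÷ (0.514444 m/s/kn) = 298.732 kn

298.7 kn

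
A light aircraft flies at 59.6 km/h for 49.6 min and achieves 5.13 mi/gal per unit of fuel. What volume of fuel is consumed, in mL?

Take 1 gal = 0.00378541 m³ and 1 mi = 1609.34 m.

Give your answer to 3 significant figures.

59.6 km/h → 16.5556 m/s
49.6 min → 2976 s
d = v × t = 16.5556 × 2976 = 49269.5 m
5.13 mi/gal → 2.18098×10⁶ m/m³
V = d / (distance per unit fuel) = 49269.5 / 2.18098×10⁶ = 0.0225905 m³
In mL: 0.0225905 / 10⁻⁶ = 22590.5 mL

2.26×10⁴ mL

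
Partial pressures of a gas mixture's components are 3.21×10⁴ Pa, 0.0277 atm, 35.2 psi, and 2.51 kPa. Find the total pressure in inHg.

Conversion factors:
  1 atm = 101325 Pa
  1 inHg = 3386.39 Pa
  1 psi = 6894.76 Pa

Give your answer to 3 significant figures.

82.7 inHg

3.21×10⁴ Pa (already Pa)
0.0277 atm × 101325 = 2806.7 Pa
35.2 psi × 6894.76 = 242696 Pa
2.51 kPa × 1000 = 2510 Pa
Total: 32100 + 2806.7 + 242696 + 2510 = 280113 Pa
In inHg: 280113 / 3386.39 = 82.7173 inHg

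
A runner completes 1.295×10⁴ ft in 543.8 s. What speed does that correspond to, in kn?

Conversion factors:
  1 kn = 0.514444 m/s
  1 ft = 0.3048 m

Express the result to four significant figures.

1.295×10⁴ ft × 0.3048 → 3947.16 m
v = d / t = 3947.16 m / 543.8 s = 7.25848 m/s
7.25848 m/s ÷ (0.514444 m/s/kn) = 14.1094 kn

14.11 kn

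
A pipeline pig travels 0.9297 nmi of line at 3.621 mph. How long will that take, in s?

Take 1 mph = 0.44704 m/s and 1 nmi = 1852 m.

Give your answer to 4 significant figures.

1064 s

0.9297 nmi × 1852 = 1721.8 m
3.621 mph × 0.44704 = 1.61873 m/s
t = d / v = 1721.8 m / 1.61873 m/s = 1063.67 s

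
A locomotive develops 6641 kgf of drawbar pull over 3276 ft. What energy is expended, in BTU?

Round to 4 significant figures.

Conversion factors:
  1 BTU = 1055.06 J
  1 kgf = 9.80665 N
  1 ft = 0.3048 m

6.164×10⁴ BTU

6641 kgf × 9.80665 → 65126 N
3276 ft × 0.3048 → 998.525 m
W = F × d = 65126 N × 998.525 m = 6.50299×10⁷ J
6.50299×10⁷ J ÷ (1055.06 J/BTU) = 61636.2 BTU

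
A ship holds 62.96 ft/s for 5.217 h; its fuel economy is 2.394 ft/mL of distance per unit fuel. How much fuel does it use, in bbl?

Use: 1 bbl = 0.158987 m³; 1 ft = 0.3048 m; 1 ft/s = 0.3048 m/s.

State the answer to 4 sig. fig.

62.96 ft/s → 19.1902 m/s
5.217 h → 18781.2 s
d = v × t = 19.1902 × 18781.2 = 360415 m
2.394 ft/mL → 729691 m/m³
V = d / (distance per unit fuel) = 360415 / 729691 = 0.493928 m³
In bbl: 0.493928 / 0.158987 = 3.10672 bbl

3.107 bbl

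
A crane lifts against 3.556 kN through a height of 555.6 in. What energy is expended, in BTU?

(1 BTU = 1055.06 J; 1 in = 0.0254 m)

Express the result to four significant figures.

3.556 kN × 1000 → 3556 N
555.6 in × 0.0254 → 14.1122 m
W = F × d = 3556 N × 14.1122 m = 50183 J
50183 J ÷ (1055.06 J/BTU) = 47.5641 BTU

47.56 BTU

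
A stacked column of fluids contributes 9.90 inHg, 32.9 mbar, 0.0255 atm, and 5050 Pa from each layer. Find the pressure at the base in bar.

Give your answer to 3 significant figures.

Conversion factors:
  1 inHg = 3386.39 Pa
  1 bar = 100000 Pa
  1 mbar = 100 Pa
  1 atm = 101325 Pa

0.444 bar

9.90 inHg × 3386.39 → 33525.3 Pa
32.9 mbar × 100 → 3290 Pa
0.0255 atm × 101325 → 2583.79 Pa
5050 Pa (already Pa)
Combined: 33525.3 + 3290 + 2583.79 + 5050 = 44449.1 Pa
In bar: 44449.1 / 100000 = 0.444491 bar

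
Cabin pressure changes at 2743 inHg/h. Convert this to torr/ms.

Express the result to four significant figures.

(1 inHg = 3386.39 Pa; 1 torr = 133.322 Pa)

0.01935 torr/ms

2743 inHg/h × 3386.39 Pa/inHg ÷ 3600 s/h = 2580.24 Pa/s
2580.24 Pa/s ÷ 133.322 Pa/torr × 0.001 s/ms = 0.0193534 torr/ms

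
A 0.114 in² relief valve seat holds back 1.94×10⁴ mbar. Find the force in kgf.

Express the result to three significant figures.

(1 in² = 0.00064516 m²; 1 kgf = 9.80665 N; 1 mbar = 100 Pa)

14.5 kgf

1.94×10⁴ mbar × 100 = 1.94×10⁶ Pa
0.114 in² × 0.00064516 = 7.35482×10⁻⁵ m²
F = P × A = 1.94×10⁶ Pa × 7.35482×10⁻⁵ m² = 142.684 N
142.684 N ÷ (9.80665 N/kgf) = 14.5497 kgf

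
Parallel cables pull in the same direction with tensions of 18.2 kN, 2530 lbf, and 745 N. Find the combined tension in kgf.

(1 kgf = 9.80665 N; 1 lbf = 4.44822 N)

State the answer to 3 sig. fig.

18.2 kN × 1000 = 18200 N
2530 lbf × 4.44822 = 11254 N
745 N (already N)
Sum: 18200 + 11254 + 745 = 30199 N
In kgf: 30199 / 9.80665 = 3079.44 kgf

3080 kgf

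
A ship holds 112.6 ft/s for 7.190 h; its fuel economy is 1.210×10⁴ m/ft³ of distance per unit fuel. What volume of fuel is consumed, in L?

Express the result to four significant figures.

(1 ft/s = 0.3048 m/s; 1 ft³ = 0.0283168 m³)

2079 L

112.6 ft/s → 34.3205 m/s
7.190 h → 25884 s
d = v × t = 34.3205 × 25884 = 888352 m
1.210×10⁴ m/ft³ → 427308 m/m³
V = d / (distance per unit fuel) = 888352 / 427308 = 2.07895 m³
In L: 2.07895 / 0.001 = 2078.95 L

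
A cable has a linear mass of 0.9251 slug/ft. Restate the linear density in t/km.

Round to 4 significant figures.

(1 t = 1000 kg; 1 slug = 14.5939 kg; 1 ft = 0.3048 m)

44.29 t/km

0.9251 slug/ft × 14.5939 kg/slug ÷ 0.3048 m/ft = 44.294 kg/m
44.294 kg/m ÷ 1000 kg/t × 1000 m/km = 44.294 t/km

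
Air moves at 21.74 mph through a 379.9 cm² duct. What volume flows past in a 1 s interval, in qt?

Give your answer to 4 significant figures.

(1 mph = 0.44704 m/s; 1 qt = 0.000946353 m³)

21.74 mph × 0.44704 → 9.71865 m/s
379.9 cm² × 0.0001 → 0.03799 m²
V = v × A × t = 9.71865 m/s × 0.03799 m² × 1 s = 0.369212 m³
0.369212 m³ ÷ (0.000946353 m³/qt) = 390.142 qt

390.1 qt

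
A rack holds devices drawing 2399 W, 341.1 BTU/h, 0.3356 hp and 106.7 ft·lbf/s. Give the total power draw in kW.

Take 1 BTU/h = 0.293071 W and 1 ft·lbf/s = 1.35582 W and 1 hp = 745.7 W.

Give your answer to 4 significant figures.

2399 W (already W)
341.1 BTU/h × 0.293071 = 99.9665 W
0.3356 hp × 745.7 = 250.257 W
106.7 ft·lbf/s × 1.35582 = 144.666 W
Combined: 2399 + 99.9665 + 250.257 + 144.666 = 2893.89 W
In kW: 2893.89 / 1000 = 2.89389 kW

2.894 kW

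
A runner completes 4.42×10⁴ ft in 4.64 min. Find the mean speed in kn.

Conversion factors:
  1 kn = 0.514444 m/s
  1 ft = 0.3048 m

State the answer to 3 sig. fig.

94.1 kn

4.42×10⁴ ft × 0.3048 = 13472.2 m
4.64 min × 60 = 278.4 s
v = d / t = 13472.2 m / 278.4 s = 48.3915 m/s
48.3915 m/s ÷ (0.514444 m/s/kn) = 94.0656 kn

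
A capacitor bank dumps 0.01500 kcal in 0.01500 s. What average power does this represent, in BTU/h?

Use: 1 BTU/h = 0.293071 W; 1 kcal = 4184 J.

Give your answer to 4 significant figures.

0.01500 kcal × 4184 → 62.76 J
P = E / t = 62.76 J / 0.015 s = 4184 W
4184 W ÷ (0.293071 W/BTU/h) = 14276.4 BTU/h

1.428×10⁴ BTU/h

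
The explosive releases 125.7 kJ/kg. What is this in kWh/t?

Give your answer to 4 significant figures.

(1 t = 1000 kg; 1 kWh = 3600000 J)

34.92 kWh/t

125.7 kJ/kg × 1000 J/kJ = 125700 J/kg
125700 J/kg ÷ 3600000 J/kWh × 1000 kg/t = 34.9167 kWh/t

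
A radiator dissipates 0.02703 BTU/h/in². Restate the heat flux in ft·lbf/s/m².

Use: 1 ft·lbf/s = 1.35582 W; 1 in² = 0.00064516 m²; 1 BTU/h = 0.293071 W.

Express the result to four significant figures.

0.02703 BTU/h/in² × 0.293071 W/BTU/h ÷ 0.00064516 m²/in² = 12.2787 W/m²
12.2787 W/m² ÷ 1.35582 W/ft·lbf/s = 9.05629 ft·lbf/s/m²

9.056 ft·lbf/s/m²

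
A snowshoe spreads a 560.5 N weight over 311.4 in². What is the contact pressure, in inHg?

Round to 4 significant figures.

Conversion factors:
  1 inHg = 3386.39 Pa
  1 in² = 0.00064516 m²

0.8239 inHg

311.4 in² × 0.00064516 → 0.200903 m²
P = F / A = 560.5 N / 0.200903 m² = 2789.9 Pa
2789.9 Pa ÷ (3386.39 Pa/inHg) = 0.823857 inHg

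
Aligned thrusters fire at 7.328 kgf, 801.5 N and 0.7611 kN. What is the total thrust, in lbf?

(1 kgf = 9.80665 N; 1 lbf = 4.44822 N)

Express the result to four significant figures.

367.4 lbf

7.328 kgf × 9.80665 = 71.8631 N
801.5 N (already N)
0.7611 kN × 1000 = 761.1 N
Total: 71.8631 + 801.5 + 761.1 = 1634.46 N
In lbf: 1634.46 / 4.44822 = 367.441 lbf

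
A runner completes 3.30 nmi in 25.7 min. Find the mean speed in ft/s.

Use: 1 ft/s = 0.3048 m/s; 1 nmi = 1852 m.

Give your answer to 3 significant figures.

13.0 ft/s

3.30 nmi × 1852 = 6111.6 m
25.7 min × 60 = 1542 s
v = d / t = 6111.6 m / 1542 s = 3.96342 m/s
3.96342 m/s ÷ (0.3048 m/s/ft/s) = 13.0033 ft/s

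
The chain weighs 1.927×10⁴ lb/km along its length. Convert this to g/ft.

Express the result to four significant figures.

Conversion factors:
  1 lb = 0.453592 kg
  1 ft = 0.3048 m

1.927×10⁴ lb/km × 0.453592 kg/lb ÷ 1000 m/km = 8.74072 kg/m
8.74072 kg/m ÷ 0.001 kg/g × 0.3048 m/ft = 2664.17 g/ft

2664 g/ft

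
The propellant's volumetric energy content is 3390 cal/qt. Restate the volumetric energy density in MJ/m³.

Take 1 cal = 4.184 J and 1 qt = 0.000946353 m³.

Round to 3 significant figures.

15.0 MJ/m³

3390 cal/qt × 4.184 J/cal ÷ 0.000946353 m³/qt = 1.49878×10⁷ J/m³
1.49878×10⁷ J/m³ ÷ 1000000 J/MJ = 14.9878 MJ/m³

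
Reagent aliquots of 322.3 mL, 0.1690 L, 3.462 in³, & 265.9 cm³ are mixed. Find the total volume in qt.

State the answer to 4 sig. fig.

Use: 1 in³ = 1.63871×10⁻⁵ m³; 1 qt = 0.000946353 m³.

322.3 mL × 10⁻⁶ = 3.223×10⁻⁴ m³
0.1690 L × 0.001 = 1.69×10⁻⁴ m³
3.462 in³ × 1.63871×10⁻⁵ = 5.67321×10⁻⁵ m³
265.9 cm³ × 10⁻⁶ = 2.659×10⁻⁴ m³
Combined: 3.223×10⁻⁴ + 1.69×10⁻⁴ + 5.67321×10⁻⁵ + 2.659×10⁻⁴ = 8.13932×10⁻⁴ m³
In qt: 8.13932×10⁻⁴ / 0.000946353 = 0.860072 qt

0.8601 qt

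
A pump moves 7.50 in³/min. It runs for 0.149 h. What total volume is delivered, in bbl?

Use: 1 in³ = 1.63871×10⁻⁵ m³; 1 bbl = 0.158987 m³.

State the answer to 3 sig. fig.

0.00691 bbl

7.50 in³/min → 2.04839×10⁻⁶ m³/s
0.149 h → 536.4 s
V = Q × t = 2.04839×10⁻⁶ × 536.4 = 0.00109876 m³
In bbl: 0.00109876 / 0.158987 = 0.00691101 bbl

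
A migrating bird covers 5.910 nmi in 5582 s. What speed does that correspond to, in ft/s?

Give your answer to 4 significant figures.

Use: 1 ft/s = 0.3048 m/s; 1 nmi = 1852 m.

6.433 ft/s

5.910 nmi × 1852 → 10945.3 m
v = d / t = 10945.3 m / 5582 s = 1.96082 m/s
1.96082 m/s ÷ (0.3048 m/s/ft/s) = 6.43314 ft/s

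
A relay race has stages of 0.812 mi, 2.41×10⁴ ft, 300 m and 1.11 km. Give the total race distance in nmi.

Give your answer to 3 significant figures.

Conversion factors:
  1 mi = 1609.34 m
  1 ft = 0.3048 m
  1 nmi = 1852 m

5.43 nmi

0.812 mi × 1609.34 = 1306.78 m
2.41×10⁴ ft × 0.3048 = 7345.68 m
300 m (already m)
1.11 km × 1000 = 1110 m
Combined: 1306.78 + 7345.68 + 300 + 1110 = 10062.5 m
In nmi: 10062.5 / 1852 = 5.43332 nmi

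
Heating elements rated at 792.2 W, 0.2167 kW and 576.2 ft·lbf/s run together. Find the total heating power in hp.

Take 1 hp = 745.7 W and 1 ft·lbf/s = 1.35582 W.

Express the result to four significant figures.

2.401 hp

792.2 W (already W)
0.2167 kW × 1000 = 216.7 W
576.2 ft·lbf/s × 1.35582 = 781.223 W
Sum: 792.2 + 216.7 + 781.223 = 1790.12 W
In hp: 1790.12 / 745.7 = 2.40059 hp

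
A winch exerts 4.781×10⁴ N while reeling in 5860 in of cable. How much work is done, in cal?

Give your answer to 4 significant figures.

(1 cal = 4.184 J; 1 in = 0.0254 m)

5860 in × 0.0254 = 148.844 m
W = F × d = 47810 N × 148.844 m = 7.11623×10⁶ J
7.11623×10⁶ J ÷ (4.184 J/cal) = 1.70082×10⁶ cal

1.701×10⁶ cal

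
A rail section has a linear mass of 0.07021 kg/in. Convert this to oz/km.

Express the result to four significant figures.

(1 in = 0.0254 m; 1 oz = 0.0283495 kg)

9.750×10⁴ oz/km

0.07021 kg/in ÷ 0.0254 m/in = 2.76417 kg/m
2.76417 kg/m ÷ 0.0283495 kg/oz × 1000 m/km = 97503.3 oz/km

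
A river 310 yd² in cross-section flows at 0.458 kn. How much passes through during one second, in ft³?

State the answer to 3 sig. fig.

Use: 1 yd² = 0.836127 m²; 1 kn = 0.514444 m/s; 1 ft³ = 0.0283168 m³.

2160 ft³

0.458 kn × 0.514444 → 0.235615 m/s
310 yd² × 0.836127 → 259.199 m²
V = v × A × t = 0.235615 m/s × 259.199 m² × 1 s = 61.0712 m³
61.0712 m³ ÷ (0.0283168 m³/ft³) = 2156.71 ft³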